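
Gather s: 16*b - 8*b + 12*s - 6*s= 8*b + 6*s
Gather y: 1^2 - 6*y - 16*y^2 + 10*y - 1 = -16*y^2 + 4*y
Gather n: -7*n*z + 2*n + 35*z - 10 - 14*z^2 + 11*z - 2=n*(2 - 7*z) - 14*z^2 + 46*z - 12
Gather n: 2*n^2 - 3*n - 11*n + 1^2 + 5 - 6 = 2*n^2 - 14*n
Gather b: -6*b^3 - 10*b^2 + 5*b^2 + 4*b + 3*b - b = -6*b^3 - 5*b^2 + 6*b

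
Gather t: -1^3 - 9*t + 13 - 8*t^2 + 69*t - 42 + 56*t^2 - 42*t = 48*t^2 + 18*t - 30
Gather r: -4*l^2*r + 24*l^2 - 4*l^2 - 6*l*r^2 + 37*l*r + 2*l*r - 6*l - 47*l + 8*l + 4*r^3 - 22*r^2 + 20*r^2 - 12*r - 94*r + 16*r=20*l^2 - 45*l + 4*r^3 + r^2*(-6*l - 2) + r*(-4*l^2 + 39*l - 90)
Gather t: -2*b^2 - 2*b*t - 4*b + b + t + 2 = -2*b^2 - 3*b + t*(1 - 2*b) + 2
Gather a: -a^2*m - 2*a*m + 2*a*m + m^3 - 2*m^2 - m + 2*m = -a^2*m + m^3 - 2*m^2 + m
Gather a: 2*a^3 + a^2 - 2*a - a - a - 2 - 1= 2*a^3 + a^2 - 4*a - 3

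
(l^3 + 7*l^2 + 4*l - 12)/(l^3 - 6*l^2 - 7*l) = (-l^3 - 7*l^2 - 4*l + 12)/(l*(-l^2 + 6*l + 7))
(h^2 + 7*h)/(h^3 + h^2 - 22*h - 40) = h*(h + 7)/(h^3 + h^2 - 22*h - 40)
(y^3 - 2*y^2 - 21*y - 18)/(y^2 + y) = y - 3 - 18/y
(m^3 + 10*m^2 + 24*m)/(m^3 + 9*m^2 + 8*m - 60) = m*(m + 4)/(m^2 + 3*m - 10)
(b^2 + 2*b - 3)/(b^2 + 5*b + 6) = (b - 1)/(b + 2)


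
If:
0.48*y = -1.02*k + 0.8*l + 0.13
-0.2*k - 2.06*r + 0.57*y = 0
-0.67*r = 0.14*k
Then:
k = -2.47344559585492*y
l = -2.55364313471503*y - 0.1625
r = 0.516839378238342*y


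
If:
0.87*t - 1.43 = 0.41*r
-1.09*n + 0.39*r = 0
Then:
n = 0.759230252852987*t - 1.24793018572388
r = 2.1219512195122*t - 3.48780487804878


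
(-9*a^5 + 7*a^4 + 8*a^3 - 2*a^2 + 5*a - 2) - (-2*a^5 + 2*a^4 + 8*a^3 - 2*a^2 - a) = -7*a^5 + 5*a^4 + 6*a - 2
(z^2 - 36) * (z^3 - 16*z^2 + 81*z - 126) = z^5 - 16*z^4 + 45*z^3 + 450*z^2 - 2916*z + 4536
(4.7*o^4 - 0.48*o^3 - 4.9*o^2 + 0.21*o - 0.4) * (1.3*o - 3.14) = 6.11*o^5 - 15.382*o^4 - 4.8628*o^3 + 15.659*o^2 - 1.1794*o + 1.256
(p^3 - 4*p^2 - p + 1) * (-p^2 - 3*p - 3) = -p^5 + p^4 + 10*p^3 + 14*p^2 - 3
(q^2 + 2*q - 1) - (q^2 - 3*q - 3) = 5*q + 2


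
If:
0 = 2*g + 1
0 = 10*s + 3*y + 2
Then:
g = -1/2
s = -3*y/10 - 1/5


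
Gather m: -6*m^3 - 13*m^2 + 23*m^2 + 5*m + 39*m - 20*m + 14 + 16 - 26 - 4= -6*m^3 + 10*m^2 + 24*m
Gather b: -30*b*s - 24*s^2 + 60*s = -30*b*s - 24*s^2 + 60*s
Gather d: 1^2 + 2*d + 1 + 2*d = 4*d + 2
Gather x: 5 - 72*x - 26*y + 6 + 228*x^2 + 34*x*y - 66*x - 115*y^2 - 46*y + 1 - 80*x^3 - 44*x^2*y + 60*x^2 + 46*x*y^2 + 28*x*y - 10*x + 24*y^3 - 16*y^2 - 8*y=-80*x^3 + x^2*(288 - 44*y) + x*(46*y^2 + 62*y - 148) + 24*y^3 - 131*y^2 - 80*y + 12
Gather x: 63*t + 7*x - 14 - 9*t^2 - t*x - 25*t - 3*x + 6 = -9*t^2 + 38*t + x*(4 - t) - 8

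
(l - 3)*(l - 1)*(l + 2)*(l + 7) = l^4 + 5*l^3 - 19*l^2 - 29*l + 42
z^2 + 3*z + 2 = (z + 1)*(z + 2)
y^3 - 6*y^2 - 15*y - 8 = (y - 8)*(y + 1)^2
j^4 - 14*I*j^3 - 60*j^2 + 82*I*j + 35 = (j - 7*I)*(j - 5*I)*(j - I)^2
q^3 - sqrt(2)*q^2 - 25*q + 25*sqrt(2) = (q - 5)*(q + 5)*(q - sqrt(2))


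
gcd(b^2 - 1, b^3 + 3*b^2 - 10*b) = 1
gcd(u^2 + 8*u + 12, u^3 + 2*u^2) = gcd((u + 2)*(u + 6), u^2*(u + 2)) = u + 2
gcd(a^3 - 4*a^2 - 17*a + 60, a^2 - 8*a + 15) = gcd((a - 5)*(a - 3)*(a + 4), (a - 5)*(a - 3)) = a^2 - 8*a + 15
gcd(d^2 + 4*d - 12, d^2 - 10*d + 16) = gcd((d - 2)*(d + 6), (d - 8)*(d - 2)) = d - 2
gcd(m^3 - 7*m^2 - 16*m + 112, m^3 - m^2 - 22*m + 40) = m - 4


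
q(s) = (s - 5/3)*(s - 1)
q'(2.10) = 1.53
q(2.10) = 0.48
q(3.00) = 2.67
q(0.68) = 0.32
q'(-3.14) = -8.95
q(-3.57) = 23.93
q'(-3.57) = -9.81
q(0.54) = 0.52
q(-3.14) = 19.90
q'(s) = 2*s - 8/3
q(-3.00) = 18.67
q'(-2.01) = -6.69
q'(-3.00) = -8.67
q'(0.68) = -1.31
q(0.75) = 0.23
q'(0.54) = -1.59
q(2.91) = 2.37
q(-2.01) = 11.07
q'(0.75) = -1.17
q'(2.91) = 3.15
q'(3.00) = 3.33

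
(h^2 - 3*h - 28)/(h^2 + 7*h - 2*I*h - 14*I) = (h^2 - 3*h - 28)/(h^2 + h*(7 - 2*I) - 14*I)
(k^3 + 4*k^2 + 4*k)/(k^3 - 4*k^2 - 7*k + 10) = k*(k + 2)/(k^2 - 6*k + 5)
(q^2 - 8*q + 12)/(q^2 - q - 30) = (q - 2)/(q + 5)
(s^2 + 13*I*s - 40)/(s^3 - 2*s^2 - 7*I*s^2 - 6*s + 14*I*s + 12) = (s^2 + 13*I*s - 40)/(s^3 + s^2*(-2 - 7*I) + s*(-6 + 14*I) + 12)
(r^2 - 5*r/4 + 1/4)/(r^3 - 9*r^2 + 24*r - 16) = (r - 1/4)/(r^2 - 8*r + 16)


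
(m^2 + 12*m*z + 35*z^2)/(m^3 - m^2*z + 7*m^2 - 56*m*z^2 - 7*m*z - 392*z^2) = (-m - 5*z)/(-m^2 + 8*m*z - 7*m + 56*z)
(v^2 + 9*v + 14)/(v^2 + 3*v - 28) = (v + 2)/(v - 4)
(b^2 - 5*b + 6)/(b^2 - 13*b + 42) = (b^2 - 5*b + 6)/(b^2 - 13*b + 42)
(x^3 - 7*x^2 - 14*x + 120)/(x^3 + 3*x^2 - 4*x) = (x^2 - 11*x + 30)/(x*(x - 1))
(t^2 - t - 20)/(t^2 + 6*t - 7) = (t^2 - t - 20)/(t^2 + 6*t - 7)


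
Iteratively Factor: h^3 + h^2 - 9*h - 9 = (h + 3)*(h^2 - 2*h - 3) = (h - 3)*(h + 3)*(h + 1)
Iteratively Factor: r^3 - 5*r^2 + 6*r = (r)*(r^2 - 5*r + 6) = r*(r - 2)*(r - 3)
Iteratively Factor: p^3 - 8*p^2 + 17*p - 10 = (p - 5)*(p^2 - 3*p + 2) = (p - 5)*(p - 1)*(p - 2)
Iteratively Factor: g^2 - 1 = (g + 1)*(g - 1)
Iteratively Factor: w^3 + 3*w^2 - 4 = (w + 2)*(w^2 + w - 2) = (w + 2)^2*(w - 1)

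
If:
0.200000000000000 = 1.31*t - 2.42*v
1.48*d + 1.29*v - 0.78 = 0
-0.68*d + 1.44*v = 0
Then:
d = 0.37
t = 0.48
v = 0.18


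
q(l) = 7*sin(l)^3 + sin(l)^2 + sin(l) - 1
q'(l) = 21*sin(l)^2*cos(l) + 2*sin(l)*cos(l) + cos(l)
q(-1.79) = -7.53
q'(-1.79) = -4.14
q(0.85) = 3.28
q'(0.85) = 9.47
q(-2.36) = -3.65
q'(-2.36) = -7.11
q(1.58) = 8.00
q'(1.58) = -0.22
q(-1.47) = -7.90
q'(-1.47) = 1.99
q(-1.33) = -7.44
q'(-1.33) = 4.50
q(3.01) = -0.84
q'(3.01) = -1.61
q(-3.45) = -0.41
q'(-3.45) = -3.37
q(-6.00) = -0.49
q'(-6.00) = 3.07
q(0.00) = -1.00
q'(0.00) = 1.00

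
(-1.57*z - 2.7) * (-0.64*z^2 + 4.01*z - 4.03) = 1.0048*z^3 - 4.5677*z^2 - 4.4999*z + 10.881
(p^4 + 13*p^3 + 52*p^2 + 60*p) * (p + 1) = p^5 + 14*p^4 + 65*p^3 + 112*p^2 + 60*p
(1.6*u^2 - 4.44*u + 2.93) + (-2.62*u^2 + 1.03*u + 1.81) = -1.02*u^2 - 3.41*u + 4.74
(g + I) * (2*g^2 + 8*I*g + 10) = 2*g^3 + 10*I*g^2 + 2*g + 10*I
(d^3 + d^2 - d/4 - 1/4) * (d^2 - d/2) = d^5 + d^4/2 - 3*d^3/4 - d^2/8 + d/8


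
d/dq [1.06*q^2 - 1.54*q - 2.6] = 2.12*q - 1.54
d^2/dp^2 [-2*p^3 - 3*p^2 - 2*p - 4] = -12*p - 6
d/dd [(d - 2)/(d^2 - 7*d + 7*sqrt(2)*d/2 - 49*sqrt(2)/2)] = 2*(2*d^2 - 14*d + 7*sqrt(2)*d - (d - 2)*(4*d - 14 + 7*sqrt(2)) - 49*sqrt(2))/(2*d^2 - 14*d + 7*sqrt(2)*d - 49*sqrt(2))^2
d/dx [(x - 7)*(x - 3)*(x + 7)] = 3*x^2 - 6*x - 49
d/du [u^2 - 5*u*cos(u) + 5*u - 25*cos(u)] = 5*u*sin(u) + 2*u + 25*sin(u) - 5*cos(u) + 5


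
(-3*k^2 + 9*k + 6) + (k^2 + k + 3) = -2*k^2 + 10*k + 9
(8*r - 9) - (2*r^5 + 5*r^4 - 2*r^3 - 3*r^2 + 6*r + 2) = -2*r^5 - 5*r^4 + 2*r^3 + 3*r^2 + 2*r - 11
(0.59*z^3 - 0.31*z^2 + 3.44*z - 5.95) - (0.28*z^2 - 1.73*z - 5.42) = 0.59*z^3 - 0.59*z^2 + 5.17*z - 0.53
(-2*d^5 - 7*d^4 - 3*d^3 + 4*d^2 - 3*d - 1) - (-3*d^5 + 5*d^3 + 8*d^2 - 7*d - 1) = d^5 - 7*d^4 - 8*d^3 - 4*d^2 + 4*d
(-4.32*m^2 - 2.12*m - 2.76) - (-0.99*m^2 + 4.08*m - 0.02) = -3.33*m^2 - 6.2*m - 2.74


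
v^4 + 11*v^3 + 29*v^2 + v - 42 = (v - 1)*(v + 2)*(v + 3)*(v + 7)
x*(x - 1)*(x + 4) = x^3 + 3*x^2 - 4*x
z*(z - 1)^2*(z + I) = z^4 - 2*z^3 + I*z^3 + z^2 - 2*I*z^2 + I*z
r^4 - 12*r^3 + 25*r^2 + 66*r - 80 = (r - 8)*(r - 5)*(r - 1)*(r + 2)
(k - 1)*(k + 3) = k^2 + 2*k - 3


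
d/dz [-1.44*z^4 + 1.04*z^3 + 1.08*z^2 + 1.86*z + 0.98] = -5.76*z^3 + 3.12*z^2 + 2.16*z + 1.86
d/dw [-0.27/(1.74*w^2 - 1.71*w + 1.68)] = (0.9396*w - 0.4617)/(1.74*w^2 - 1.71*w + 1.68)^2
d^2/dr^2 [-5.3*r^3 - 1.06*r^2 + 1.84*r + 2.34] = -31.8*r - 2.12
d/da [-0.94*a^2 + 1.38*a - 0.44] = 1.38 - 1.88*a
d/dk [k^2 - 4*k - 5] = 2*k - 4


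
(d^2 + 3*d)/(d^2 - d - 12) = d/(d - 4)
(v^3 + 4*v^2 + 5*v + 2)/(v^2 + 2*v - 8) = (v^3 + 4*v^2 + 5*v + 2)/(v^2 + 2*v - 8)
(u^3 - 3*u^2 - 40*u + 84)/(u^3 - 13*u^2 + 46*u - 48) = (u^2 - u - 42)/(u^2 - 11*u + 24)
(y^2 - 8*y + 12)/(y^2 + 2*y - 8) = (y - 6)/(y + 4)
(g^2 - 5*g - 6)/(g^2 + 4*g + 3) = (g - 6)/(g + 3)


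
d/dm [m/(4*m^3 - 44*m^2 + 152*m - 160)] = (m^3 - 11*m^2 - m*(3*m^2 - 22*m + 38) + 38*m - 40)/(4*(m^3 - 11*m^2 + 38*m - 40)^2)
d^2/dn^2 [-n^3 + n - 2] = -6*n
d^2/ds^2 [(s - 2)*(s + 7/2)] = 2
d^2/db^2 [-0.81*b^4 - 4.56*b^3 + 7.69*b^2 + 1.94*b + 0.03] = -9.72*b^2 - 27.36*b + 15.38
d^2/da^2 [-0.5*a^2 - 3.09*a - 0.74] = -1.00000000000000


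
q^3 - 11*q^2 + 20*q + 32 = (q - 8)*(q - 4)*(q + 1)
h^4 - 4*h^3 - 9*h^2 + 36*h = h*(h - 4)*(h - 3)*(h + 3)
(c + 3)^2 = c^2 + 6*c + 9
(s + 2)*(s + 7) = s^2 + 9*s + 14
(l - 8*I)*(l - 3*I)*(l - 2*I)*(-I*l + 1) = -I*l^4 - 12*l^3 + 33*I*l^2 + 2*l + 48*I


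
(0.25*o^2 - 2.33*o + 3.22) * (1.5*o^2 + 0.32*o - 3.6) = 0.375*o^4 - 3.415*o^3 + 3.1844*o^2 + 9.4184*o - 11.592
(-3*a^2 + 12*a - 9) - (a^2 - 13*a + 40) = -4*a^2 + 25*a - 49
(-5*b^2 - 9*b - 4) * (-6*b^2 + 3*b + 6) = 30*b^4 + 39*b^3 - 33*b^2 - 66*b - 24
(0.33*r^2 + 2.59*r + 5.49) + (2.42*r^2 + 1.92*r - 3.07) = 2.75*r^2 + 4.51*r + 2.42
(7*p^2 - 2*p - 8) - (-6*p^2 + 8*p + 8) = 13*p^2 - 10*p - 16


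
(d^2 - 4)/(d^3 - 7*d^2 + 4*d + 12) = (d + 2)/(d^2 - 5*d - 6)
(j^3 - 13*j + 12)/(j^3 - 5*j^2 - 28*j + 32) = (j - 3)/(j - 8)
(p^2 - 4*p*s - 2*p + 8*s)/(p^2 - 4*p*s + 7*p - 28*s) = (p - 2)/(p + 7)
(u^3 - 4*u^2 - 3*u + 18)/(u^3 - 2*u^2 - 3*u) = (u^2 - u - 6)/(u*(u + 1))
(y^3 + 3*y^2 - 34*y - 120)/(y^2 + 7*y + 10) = (y^2 - 2*y - 24)/(y + 2)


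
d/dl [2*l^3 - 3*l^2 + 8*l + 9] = 6*l^2 - 6*l + 8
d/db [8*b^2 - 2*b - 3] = 16*b - 2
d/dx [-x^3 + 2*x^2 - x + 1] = -3*x^2 + 4*x - 1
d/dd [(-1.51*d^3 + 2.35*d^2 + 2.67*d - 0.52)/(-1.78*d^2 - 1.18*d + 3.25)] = (2.6878*d^4 + 3.5636*d^3 - 12.7429*d^2 + 13.4238*d + 8.0639)/(3.1684*d^4 + 4.2008*d^3 - 10.1776*d^2 - 7.67*d + 10.5625)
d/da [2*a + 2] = 2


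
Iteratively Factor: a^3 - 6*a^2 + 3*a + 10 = (a - 2)*(a^2 - 4*a - 5) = (a - 5)*(a - 2)*(a + 1)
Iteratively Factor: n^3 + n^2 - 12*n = (n - 3)*(n^2 + 4*n) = n*(n - 3)*(n + 4)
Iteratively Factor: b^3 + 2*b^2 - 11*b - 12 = (b + 1)*(b^2 + b - 12) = (b + 1)*(b + 4)*(b - 3)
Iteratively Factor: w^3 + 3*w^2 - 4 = (w - 1)*(w^2 + 4*w + 4) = (w - 1)*(w + 2)*(w + 2)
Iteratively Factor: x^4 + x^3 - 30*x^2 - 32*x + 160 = (x + 4)*(x^3 - 3*x^2 - 18*x + 40) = (x + 4)^2*(x^2 - 7*x + 10) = (x - 2)*(x + 4)^2*(x - 5)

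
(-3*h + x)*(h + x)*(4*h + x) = -12*h^3 - 11*h^2*x + 2*h*x^2 + x^3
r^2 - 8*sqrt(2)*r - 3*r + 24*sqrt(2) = (r - 3)*(r - 8*sqrt(2))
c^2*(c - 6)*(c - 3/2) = c^4 - 15*c^3/2 + 9*c^2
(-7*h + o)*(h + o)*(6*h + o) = -42*h^3 - 43*h^2*o + o^3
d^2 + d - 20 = (d - 4)*(d + 5)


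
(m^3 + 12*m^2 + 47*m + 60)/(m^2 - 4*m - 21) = (m^2 + 9*m + 20)/(m - 7)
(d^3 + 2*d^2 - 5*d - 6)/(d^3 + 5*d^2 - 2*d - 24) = (d + 1)/(d + 4)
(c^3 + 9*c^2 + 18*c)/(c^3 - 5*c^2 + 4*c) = (c^2 + 9*c + 18)/(c^2 - 5*c + 4)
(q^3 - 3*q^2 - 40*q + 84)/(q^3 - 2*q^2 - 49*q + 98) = (q + 6)/(q + 7)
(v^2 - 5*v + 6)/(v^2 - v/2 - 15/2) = 2*(v - 2)/(2*v + 5)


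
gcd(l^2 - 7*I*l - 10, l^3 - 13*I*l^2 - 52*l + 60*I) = l^2 - 7*I*l - 10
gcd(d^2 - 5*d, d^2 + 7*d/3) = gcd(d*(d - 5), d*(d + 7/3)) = d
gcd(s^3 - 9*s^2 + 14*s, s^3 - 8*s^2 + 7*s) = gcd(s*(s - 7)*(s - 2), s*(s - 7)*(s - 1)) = s^2 - 7*s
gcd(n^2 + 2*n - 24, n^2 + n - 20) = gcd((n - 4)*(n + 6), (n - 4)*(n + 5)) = n - 4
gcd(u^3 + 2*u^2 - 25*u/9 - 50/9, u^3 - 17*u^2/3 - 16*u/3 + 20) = u^2 + u/3 - 10/3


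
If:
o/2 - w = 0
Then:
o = 2*w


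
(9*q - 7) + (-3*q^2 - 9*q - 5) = -3*q^2 - 12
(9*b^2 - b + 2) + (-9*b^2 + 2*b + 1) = b + 3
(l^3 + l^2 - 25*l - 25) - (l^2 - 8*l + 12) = l^3 - 17*l - 37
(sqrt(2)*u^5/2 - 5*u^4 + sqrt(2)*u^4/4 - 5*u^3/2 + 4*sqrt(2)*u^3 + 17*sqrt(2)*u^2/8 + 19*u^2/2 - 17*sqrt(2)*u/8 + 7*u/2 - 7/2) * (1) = sqrt(2)*u^5/2 - 5*u^4 + sqrt(2)*u^4/4 - 5*u^3/2 + 4*sqrt(2)*u^3 + 17*sqrt(2)*u^2/8 + 19*u^2/2 - 17*sqrt(2)*u/8 + 7*u/2 - 7/2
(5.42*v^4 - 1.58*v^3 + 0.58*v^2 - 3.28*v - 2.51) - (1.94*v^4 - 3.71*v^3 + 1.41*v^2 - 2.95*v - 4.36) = 3.48*v^4 + 2.13*v^3 - 0.83*v^2 - 0.33*v + 1.85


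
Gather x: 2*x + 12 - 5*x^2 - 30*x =-5*x^2 - 28*x + 12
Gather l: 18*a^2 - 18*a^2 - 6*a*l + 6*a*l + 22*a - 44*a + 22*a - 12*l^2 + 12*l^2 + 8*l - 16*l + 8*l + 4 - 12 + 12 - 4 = 0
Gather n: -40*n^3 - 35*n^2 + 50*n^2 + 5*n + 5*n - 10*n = -40*n^3 + 15*n^2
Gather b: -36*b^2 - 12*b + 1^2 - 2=-36*b^2 - 12*b - 1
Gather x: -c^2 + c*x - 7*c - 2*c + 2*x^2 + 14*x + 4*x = -c^2 - 9*c + 2*x^2 + x*(c + 18)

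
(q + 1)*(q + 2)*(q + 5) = q^3 + 8*q^2 + 17*q + 10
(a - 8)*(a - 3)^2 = a^3 - 14*a^2 + 57*a - 72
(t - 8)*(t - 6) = t^2 - 14*t + 48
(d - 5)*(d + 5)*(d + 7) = d^3 + 7*d^2 - 25*d - 175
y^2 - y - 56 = (y - 8)*(y + 7)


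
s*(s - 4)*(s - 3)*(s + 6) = s^4 - s^3 - 30*s^2 + 72*s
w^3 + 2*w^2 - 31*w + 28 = (w - 4)*(w - 1)*(w + 7)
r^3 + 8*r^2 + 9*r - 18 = (r - 1)*(r + 3)*(r + 6)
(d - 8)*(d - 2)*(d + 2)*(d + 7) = d^4 - d^3 - 60*d^2 + 4*d + 224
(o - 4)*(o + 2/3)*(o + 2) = o^3 - 4*o^2/3 - 28*o/3 - 16/3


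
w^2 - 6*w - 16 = (w - 8)*(w + 2)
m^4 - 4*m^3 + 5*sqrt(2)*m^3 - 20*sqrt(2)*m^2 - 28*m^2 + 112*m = m*(m - 4)*(m - 2*sqrt(2))*(m + 7*sqrt(2))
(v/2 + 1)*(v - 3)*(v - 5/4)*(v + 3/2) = v^4/2 - 3*v^3/8 - 65*v^2/16 + 3*v/16 + 45/8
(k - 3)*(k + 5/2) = k^2 - k/2 - 15/2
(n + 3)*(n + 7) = n^2 + 10*n + 21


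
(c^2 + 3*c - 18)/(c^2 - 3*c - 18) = (-c^2 - 3*c + 18)/(-c^2 + 3*c + 18)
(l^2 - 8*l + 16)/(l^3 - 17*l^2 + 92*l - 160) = (l - 4)/(l^2 - 13*l + 40)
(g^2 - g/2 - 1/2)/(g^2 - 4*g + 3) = (g + 1/2)/(g - 3)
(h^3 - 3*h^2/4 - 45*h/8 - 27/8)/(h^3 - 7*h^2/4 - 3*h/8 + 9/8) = (2*h^2 - 3*h - 9)/(2*h^2 - 5*h + 3)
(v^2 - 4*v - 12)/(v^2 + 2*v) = (v - 6)/v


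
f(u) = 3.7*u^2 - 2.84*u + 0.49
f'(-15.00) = -113.84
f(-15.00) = 875.59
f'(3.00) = 19.36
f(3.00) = 25.27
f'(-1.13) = -11.20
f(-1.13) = 8.42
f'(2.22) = 13.59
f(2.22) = 12.42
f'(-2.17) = -18.90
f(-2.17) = 24.08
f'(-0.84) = -9.06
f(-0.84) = 5.49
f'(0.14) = -1.80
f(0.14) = 0.16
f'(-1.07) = -10.76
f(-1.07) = 7.76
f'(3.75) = 24.91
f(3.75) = 41.87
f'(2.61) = 16.47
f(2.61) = 18.28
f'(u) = 7.4*u - 2.84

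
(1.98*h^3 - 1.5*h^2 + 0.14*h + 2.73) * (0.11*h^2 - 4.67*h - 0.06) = 0.2178*h^5 - 9.4116*h^4 + 6.9016*h^3 - 0.2635*h^2 - 12.7575*h - 0.1638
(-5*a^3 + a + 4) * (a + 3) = -5*a^4 - 15*a^3 + a^2 + 7*a + 12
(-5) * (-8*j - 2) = 40*j + 10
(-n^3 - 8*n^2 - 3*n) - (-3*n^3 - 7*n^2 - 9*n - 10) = 2*n^3 - n^2 + 6*n + 10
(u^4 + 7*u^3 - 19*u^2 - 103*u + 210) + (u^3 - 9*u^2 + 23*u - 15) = u^4 + 8*u^3 - 28*u^2 - 80*u + 195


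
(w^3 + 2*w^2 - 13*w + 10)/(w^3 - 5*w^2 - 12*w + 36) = (w^2 + 4*w - 5)/(w^2 - 3*w - 18)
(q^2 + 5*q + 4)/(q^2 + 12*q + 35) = (q^2 + 5*q + 4)/(q^2 + 12*q + 35)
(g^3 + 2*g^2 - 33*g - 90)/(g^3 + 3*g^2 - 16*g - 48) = (g^2 - g - 30)/(g^2 - 16)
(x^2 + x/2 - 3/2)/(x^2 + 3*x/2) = (x - 1)/x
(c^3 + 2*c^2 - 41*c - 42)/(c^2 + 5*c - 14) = (c^2 - 5*c - 6)/(c - 2)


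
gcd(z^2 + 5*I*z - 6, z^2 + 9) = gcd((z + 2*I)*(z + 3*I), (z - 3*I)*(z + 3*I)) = z + 3*I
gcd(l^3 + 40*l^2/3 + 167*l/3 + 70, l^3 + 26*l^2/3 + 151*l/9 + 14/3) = l^2 + 25*l/3 + 14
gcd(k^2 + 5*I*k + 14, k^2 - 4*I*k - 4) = k - 2*I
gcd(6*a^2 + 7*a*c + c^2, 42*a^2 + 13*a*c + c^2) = 6*a + c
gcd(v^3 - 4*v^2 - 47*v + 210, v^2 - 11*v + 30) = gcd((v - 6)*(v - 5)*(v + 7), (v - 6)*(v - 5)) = v^2 - 11*v + 30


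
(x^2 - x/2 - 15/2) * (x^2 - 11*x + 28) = x^4 - 23*x^3/2 + 26*x^2 + 137*x/2 - 210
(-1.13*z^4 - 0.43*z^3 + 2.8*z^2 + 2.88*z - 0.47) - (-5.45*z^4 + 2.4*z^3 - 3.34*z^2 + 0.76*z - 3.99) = 4.32*z^4 - 2.83*z^3 + 6.14*z^2 + 2.12*z + 3.52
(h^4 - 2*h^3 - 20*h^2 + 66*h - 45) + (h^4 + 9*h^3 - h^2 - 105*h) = 2*h^4 + 7*h^3 - 21*h^2 - 39*h - 45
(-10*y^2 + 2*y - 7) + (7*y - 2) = -10*y^2 + 9*y - 9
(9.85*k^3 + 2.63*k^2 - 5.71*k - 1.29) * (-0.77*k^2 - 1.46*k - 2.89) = -7.5845*k^5 - 16.4061*k^4 - 27.9096*k^3 + 1.7292*k^2 + 18.3853*k + 3.7281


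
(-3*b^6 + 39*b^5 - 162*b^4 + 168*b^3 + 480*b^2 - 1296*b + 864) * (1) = -3*b^6 + 39*b^5 - 162*b^4 + 168*b^3 + 480*b^2 - 1296*b + 864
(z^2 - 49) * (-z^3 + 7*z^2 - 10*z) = -z^5 + 7*z^4 + 39*z^3 - 343*z^2 + 490*z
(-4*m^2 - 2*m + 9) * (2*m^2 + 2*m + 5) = -8*m^4 - 12*m^3 - 6*m^2 + 8*m + 45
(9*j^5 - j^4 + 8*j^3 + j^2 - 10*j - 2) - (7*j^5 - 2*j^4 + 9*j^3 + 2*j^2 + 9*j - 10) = 2*j^5 + j^4 - j^3 - j^2 - 19*j + 8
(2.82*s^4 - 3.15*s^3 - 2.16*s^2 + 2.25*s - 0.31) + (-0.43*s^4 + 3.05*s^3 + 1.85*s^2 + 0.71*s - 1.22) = 2.39*s^4 - 0.1*s^3 - 0.31*s^2 + 2.96*s - 1.53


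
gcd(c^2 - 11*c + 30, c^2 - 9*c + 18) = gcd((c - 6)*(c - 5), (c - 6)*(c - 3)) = c - 6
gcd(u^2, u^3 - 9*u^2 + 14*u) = u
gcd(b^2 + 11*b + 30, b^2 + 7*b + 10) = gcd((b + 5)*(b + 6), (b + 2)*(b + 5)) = b + 5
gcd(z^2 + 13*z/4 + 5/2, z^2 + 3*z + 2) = z + 2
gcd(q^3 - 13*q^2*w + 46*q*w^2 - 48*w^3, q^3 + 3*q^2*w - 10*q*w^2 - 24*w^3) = q - 3*w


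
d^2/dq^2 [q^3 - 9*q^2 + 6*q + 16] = 6*q - 18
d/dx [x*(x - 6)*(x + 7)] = 3*x^2 + 2*x - 42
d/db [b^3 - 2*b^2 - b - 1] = 3*b^2 - 4*b - 1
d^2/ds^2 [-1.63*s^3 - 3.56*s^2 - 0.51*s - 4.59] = -9.78*s - 7.12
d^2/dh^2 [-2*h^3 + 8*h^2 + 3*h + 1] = 16 - 12*h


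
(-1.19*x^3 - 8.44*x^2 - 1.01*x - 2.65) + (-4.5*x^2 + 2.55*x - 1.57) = -1.19*x^3 - 12.94*x^2 + 1.54*x - 4.22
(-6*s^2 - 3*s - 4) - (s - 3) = -6*s^2 - 4*s - 1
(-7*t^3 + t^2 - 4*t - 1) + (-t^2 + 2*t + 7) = -7*t^3 - 2*t + 6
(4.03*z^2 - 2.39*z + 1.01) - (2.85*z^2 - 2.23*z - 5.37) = 1.18*z^2 - 0.16*z + 6.38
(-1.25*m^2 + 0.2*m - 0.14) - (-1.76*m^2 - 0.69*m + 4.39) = 0.51*m^2 + 0.89*m - 4.53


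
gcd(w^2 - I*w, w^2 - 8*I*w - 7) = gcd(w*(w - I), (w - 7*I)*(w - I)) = w - I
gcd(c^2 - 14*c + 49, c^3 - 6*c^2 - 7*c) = c - 7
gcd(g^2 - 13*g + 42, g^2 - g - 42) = g - 7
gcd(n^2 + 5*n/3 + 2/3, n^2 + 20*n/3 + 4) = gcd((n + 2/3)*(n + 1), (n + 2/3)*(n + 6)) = n + 2/3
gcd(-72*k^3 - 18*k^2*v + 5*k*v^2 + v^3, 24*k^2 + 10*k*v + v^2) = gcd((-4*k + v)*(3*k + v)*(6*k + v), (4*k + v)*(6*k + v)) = 6*k + v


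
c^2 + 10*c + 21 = (c + 3)*(c + 7)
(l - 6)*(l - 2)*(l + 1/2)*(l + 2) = l^4 - 11*l^3/2 - 7*l^2 + 22*l + 12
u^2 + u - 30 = (u - 5)*(u + 6)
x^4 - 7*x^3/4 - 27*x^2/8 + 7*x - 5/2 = (x - 2)*(x - 5/4)*(x - 1/2)*(x + 2)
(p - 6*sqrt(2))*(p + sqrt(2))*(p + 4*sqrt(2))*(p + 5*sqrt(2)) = p^4 + 4*sqrt(2)*p^3 - 62*p^2 - 308*sqrt(2)*p - 480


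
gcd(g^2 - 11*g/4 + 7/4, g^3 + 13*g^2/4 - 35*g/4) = g - 7/4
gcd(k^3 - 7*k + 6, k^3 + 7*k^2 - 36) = k^2 + k - 6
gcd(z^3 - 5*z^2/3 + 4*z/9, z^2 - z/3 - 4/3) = z - 4/3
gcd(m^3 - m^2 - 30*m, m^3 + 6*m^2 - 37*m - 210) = m^2 - m - 30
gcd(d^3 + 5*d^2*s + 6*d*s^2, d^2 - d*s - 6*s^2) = d + 2*s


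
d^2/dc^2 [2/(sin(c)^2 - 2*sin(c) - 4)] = 4*(2*sin(c)^4 - 3*sin(c)^3 + 7*sin(c)^2 + 2*sin(c) - 8)/(2*sin(c) + cos(c)^2 + 3)^3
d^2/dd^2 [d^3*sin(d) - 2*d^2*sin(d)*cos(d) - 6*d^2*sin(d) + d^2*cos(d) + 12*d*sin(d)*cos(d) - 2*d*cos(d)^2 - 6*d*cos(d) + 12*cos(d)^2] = -d^3*sin(d) + 6*d^2*sin(d) + 4*d^2*sin(2*d) + 5*d^2*cos(d) + 2*d*sin(d) - 24*d*sin(2*d) - 18*d*cos(d) - 4*d*cos(2*d) + 2*sin(2*d) + 2*cos(d)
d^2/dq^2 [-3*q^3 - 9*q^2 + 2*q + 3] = -18*q - 18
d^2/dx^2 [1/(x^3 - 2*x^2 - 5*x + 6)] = 2*((2 - 3*x)*(x^3 - 2*x^2 - 5*x + 6) + (-3*x^2 + 4*x + 5)^2)/(x^3 - 2*x^2 - 5*x + 6)^3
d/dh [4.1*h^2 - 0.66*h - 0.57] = 8.2*h - 0.66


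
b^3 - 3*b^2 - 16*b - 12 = (b - 6)*(b + 1)*(b + 2)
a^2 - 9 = (a - 3)*(a + 3)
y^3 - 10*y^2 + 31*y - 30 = (y - 5)*(y - 3)*(y - 2)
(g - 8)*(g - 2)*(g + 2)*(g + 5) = g^4 - 3*g^3 - 44*g^2 + 12*g + 160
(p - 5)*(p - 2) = p^2 - 7*p + 10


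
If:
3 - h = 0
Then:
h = 3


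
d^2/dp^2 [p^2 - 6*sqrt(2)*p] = 2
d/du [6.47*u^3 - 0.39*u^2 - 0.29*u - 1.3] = 19.41*u^2 - 0.78*u - 0.29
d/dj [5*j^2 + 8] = 10*j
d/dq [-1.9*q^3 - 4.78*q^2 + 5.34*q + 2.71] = -5.7*q^2 - 9.56*q + 5.34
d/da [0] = 0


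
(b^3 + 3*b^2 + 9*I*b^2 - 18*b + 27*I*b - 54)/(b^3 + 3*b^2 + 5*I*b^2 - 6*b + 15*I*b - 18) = (b + 6*I)/(b + 2*I)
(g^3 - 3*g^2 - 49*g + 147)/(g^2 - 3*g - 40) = (-g^3 + 3*g^2 + 49*g - 147)/(-g^2 + 3*g + 40)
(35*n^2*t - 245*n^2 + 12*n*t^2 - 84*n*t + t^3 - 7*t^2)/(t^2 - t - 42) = (35*n^2 + 12*n*t + t^2)/(t + 6)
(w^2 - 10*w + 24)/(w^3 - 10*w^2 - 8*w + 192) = (w - 4)/(w^2 - 4*w - 32)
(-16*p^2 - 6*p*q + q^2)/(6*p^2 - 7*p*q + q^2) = (-16*p^2 - 6*p*q + q^2)/(6*p^2 - 7*p*q + q^2)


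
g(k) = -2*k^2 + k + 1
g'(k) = 1 - 4*k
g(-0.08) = 0.91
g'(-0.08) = 1.32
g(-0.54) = -0.12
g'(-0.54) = 3.16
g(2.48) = -8.82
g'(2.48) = -8.92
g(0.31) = 1.12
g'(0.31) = -0.24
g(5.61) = -56.33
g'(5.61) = -21.44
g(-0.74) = -0.84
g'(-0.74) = 3.96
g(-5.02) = -54.42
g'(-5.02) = 21.08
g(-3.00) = -20.00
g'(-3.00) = 13.00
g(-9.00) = -170.00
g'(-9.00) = 37.00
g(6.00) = -65.00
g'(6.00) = -23.00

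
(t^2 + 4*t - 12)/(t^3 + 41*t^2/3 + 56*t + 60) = 3*(t - 2)/(3*t^2 + 23*t + 30)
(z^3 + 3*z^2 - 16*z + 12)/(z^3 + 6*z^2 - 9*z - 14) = (z^2 + 5*z - 6)/(z^2 + 8*z + 7)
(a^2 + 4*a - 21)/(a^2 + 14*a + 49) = (a - 3)/(a + 7)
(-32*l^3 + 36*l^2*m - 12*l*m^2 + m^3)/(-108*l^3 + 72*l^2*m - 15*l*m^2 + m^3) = (32*l^3 - 36*l^2*m + 12*l*m^2 - m^3)/(108*l^3 - 72*l^2*m + 15*l*m^2 - m^3)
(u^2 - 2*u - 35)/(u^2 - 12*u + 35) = (u + 5)/(u - 5)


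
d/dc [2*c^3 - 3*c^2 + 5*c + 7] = 6*c^2 - 6*c + 5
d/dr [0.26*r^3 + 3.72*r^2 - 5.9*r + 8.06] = 0.78*r^2 + 7.44*r - 5.9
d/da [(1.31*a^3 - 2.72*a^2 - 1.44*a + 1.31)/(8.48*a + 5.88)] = (22.2176*a^3 + 0.0427999999999962*a^2 - 31.9872*a - 19.576)/(71.9104*a^2 + 99.7248*a + 34.5744)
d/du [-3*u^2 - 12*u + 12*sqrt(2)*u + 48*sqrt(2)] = -6*u - 12 + 12*sqrt(2)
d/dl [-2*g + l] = 1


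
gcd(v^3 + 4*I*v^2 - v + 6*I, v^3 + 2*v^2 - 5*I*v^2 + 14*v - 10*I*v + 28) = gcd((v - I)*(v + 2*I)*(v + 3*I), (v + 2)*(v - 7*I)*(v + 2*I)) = v + 2*I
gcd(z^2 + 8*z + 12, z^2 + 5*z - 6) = z + 6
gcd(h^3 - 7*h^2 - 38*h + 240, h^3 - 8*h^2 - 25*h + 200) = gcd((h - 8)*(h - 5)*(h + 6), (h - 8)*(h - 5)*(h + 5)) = h^2 - 13*h + 40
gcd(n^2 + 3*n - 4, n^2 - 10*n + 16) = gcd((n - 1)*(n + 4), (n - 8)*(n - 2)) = 1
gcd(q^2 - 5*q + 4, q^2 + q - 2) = q - 1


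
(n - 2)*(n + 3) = n^2 + n - 6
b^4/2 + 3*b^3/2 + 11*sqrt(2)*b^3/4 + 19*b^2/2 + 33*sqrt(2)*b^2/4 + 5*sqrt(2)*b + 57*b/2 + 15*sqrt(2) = (b/2 + sqrt(2))*(b + 3)*(b + sqrt(2))*(b + 5*sqrt(2)/2)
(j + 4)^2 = j^2 + 8*j + 16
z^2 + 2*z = z*(z + 2)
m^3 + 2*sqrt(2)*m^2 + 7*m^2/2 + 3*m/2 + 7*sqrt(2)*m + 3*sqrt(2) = (m + 1/2)*(m + 3)*(m + 2*sqrt(2))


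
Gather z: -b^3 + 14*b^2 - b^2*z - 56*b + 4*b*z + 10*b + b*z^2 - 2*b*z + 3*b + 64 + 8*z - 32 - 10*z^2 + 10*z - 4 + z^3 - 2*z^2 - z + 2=-b^3 + 14*b^2 - 43*b + z^3 + z^2*(b - 12) + z*(-b^2 + 2*b + 17) + 30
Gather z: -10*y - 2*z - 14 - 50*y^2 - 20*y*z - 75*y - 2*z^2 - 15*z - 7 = -50*y^2 - 85*y - 2*z^2 + z*(-20*y - 17) - 21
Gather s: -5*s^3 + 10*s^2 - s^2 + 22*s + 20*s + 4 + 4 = -5*s^3 + 9*s^2 + 42*s + 8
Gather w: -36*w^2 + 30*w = -36*w^2 + 30*w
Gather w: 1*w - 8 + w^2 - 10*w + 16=w^2 - 9*w + 8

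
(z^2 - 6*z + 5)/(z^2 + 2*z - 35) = (z - 1)/(z + 7)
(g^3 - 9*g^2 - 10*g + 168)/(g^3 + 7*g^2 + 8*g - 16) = (g^2 - 13*g + 42)/(g^2 + 3*g - 4)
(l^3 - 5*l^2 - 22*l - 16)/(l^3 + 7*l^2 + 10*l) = (l^2 - 7*l - 8)/(l*(l + 5))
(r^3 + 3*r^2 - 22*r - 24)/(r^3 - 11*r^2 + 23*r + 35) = (r^2 + 2*r - 24)/(r^2 - 12*r + 35)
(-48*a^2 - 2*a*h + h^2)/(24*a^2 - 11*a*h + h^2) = (-6*a - h)/(3*a - h)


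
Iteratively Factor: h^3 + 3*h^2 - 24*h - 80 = (h + 4)*(h^2 - h - 20) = (h - 5)*(h + 4)*(h + 4)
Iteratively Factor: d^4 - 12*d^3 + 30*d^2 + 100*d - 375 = (d - 5)*(d^3 - 7*d^2 - 5*d + 75) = (d - 5)^2*(d^2 - 2*d - 15) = (d - 5)^3*(d + 3)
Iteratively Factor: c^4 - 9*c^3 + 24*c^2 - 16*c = (c)*(c^3 - 9*c^2 + 24*c - 16) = c*(c - 1)*(c^2 - 8*c + 16) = c*(c - 4)*(c - 1)*(c - 4)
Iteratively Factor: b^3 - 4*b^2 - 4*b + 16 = (b + 2)*(b^2 - 6*b + 8) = (b - 4)*(b + 2)*(b - 2)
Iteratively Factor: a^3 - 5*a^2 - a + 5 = (a - 5)*(a^2 - 1) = (a - 5)*(a - 1)*(a + 1)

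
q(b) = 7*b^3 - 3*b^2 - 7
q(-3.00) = -223.00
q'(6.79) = 927.45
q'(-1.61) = 64.09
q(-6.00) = -1627.00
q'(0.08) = -0.35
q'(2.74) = 141.22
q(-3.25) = -278.98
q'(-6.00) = 792.00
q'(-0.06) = 0.44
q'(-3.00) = 207.00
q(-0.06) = -7.01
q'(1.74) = 53.14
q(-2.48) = -132.22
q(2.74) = 114.47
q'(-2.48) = 144.04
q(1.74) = 20.79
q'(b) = 21*b^2 - 6*b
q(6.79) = 2046.02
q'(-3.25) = 241.31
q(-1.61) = -43.99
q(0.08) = -7.02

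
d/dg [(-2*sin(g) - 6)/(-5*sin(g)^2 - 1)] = 2*(-5*sin(g)^2 - 30*sin(g) + 1)*cos(g)/(5*sin(g)^2 + 1)^2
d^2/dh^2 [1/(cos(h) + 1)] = (sin(h)^2 + cos(h) + 1)/(cos(h) + 1)^3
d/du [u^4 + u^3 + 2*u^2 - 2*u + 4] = 4*u^3 + 3*u^2 + 4*u - 2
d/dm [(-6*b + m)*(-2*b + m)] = -8*b + 2*m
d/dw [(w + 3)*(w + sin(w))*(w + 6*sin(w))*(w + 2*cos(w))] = -(w + 3)*(w + sin(w))*(w + 6*sin(w))*(2*sin(w) - 1) + (w + 3)*(w + sin(w))*(w + 2*cos(w))*(6*cos(w) + 1) + (w + 3)*(w + 6*sin(w))*(w + 2*cos(w))*(cos(w) + 1) + (w + sin(w))*(w + 6*sin(w))*(w + 2*cos(w))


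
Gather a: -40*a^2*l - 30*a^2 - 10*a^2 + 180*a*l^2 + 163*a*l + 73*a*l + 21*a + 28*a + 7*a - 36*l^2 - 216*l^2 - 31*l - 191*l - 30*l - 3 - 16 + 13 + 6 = a^2*(-40*l - 40) + a*(180*l^2 + 236*l + 56) - 252*l^2 - 252*l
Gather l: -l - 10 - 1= -l - 11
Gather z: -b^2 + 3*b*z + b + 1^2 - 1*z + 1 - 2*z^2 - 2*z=-b^2 + b - 2*z^2 + z*(3*b - 3) + 2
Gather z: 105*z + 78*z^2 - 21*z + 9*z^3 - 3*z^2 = 9*z^3 + 75*z^2 + 84*z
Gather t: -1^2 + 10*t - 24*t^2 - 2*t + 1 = -24*t^2 + 8*t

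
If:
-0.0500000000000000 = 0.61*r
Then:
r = -0.08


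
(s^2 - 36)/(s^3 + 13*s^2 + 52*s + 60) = (s - 6)/(s^2 + 7*s + 10)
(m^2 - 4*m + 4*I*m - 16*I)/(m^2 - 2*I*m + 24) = (m - 4)/(m - 6*I)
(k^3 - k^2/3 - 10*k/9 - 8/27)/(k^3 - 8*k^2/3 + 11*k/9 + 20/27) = (3*k + 2)/(3*k - 5)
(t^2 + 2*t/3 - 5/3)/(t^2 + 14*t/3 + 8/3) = (3*t^2 + 2*t - 5)/(3*t^2 + 14*t + 8)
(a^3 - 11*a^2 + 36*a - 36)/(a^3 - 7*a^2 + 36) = (a - 2)/(a + 2)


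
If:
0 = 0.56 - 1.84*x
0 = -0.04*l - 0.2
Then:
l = -5.00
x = 0.30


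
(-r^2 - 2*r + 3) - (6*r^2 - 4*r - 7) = -7*r^2 + 2*r + 10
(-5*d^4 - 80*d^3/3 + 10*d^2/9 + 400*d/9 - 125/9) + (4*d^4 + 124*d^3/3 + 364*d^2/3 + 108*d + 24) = -d^4 + 44*d^3/3 + 1102*d^2/9 + 1372*d/9 + 91/9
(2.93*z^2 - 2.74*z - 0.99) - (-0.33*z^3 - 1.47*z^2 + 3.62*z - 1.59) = 0.33*z^3 + 4.4*z^2 - 6.36*z + 0.6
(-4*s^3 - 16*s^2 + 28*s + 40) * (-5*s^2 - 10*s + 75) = 20*s^5 + 120*s^4 - 280*s^3 - 1680*s^2 + 1700*s + 3000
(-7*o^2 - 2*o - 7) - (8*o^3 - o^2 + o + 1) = -8*o^3 - 6*o^2 - 3*o - 8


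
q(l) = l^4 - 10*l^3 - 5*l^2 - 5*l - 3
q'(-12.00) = -11117.00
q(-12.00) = 37353.00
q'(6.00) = -281.00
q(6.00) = -1077.00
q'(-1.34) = -55.09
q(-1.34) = 22.01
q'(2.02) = -114.64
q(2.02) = -99.28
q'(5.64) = -298.06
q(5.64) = -972.46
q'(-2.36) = -201.07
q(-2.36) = 143.42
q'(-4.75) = -1063.06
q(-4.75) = 1488.72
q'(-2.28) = -185.56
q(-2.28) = 127.95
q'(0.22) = -8.61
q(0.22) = -4.45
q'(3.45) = -232.32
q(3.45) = -348.73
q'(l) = 4*l^3 - 30*l^2 - 10*l - 5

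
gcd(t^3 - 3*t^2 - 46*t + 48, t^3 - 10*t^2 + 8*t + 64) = t - 8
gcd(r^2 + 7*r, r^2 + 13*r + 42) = r + 7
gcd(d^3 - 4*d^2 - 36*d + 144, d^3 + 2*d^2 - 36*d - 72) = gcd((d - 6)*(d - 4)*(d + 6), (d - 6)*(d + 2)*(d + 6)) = d^2 - 36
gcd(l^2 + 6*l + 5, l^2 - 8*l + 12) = 1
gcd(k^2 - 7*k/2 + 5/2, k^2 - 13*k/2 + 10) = k - 5/2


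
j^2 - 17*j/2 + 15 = (j - 6)*(j - 5/2)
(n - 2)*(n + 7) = n^2 + 5*n - 14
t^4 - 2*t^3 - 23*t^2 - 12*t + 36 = (t - 6)*(t - 1)*(t + 2)*(t + 3)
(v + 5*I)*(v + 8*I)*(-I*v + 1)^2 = -v^4 - 15*I*v^3 + 67*v^2 + 93*I*v - 40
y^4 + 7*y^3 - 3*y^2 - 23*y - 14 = (y - 2)*(y + 1)^2*(y + 7)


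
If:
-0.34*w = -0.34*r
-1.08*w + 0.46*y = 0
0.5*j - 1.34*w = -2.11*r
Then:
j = -0.655925925925926*y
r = 0.425925925925926*y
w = 0.425925925925926*y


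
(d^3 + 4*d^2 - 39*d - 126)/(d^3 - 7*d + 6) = (d^2 + d - 42)/(d^2 - 3*d + 2)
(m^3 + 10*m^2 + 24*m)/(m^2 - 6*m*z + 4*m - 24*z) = m*(-m - 6)/(-m + 6*z)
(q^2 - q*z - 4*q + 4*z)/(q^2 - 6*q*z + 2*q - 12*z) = (q^2 - q*z - 4*q + 4*z)/(q^2 - 6*q*z + 2*q - 12*z)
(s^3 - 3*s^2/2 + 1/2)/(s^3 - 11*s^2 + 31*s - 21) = (2*s^2 - s - 1)/(2*(s^2 - 10*s + 21))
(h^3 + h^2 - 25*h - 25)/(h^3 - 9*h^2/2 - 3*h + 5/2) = 2*(h + 5)/(2*h - 1)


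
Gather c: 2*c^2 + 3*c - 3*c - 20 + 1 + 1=2*c^2 - 18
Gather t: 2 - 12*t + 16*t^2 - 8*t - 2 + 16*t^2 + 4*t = 32*t^2 - 16*t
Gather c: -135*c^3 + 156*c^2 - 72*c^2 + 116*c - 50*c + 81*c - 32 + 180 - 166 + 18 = -135*c^3 + 84*c^2 + 147*c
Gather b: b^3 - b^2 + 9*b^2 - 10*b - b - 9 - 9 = b^3 + 8*b^2 - 11*b - 18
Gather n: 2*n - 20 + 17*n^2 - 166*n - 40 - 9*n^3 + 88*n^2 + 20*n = -9*n^3 + 105*n^2 - 144*n - 60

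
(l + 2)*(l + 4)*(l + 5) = l^3 + 11*l^2 + 38*l + 40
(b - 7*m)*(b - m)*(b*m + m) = b^3*m - 8*b^2*m^2 + b^2*m + 7*b*m^3 - 8*b*m^2 + 7*m^3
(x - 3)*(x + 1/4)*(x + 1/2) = x^3 - 9*x^2/4 - 17*x/8 - 3/8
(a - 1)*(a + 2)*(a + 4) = a^3 + 5*a^2 + 2*a - 8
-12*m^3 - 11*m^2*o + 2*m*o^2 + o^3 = (-3*m + o)*(m + o)*(4*m + o)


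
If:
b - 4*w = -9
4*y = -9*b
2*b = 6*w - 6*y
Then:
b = -27/26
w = 207/104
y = 243/104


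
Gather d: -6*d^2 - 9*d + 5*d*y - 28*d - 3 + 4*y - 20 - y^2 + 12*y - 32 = -6*d^2 + d*(5*y - 37) - y^2 + 16*y - 55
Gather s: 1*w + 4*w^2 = 4*w^2 + w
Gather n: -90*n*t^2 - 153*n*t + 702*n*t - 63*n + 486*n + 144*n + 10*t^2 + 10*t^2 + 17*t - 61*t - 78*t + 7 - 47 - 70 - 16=n*(-90*t^2 + 549*t + 567) + 20*t^2 - 122*t - 126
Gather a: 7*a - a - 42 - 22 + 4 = 6*a - 60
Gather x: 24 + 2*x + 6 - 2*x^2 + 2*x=-2*x^2 + 4*x + 30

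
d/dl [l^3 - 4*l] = 3*l^2 - 4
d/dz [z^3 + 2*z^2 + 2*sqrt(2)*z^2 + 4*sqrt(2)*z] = 3*z^2 + 4*z + 4*sqrt(2)*z + 4*sqrt(2)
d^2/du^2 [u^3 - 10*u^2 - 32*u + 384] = 6*u - 20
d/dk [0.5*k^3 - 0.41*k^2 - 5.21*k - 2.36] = 1.5*k^2 - 0.82*k - 5.21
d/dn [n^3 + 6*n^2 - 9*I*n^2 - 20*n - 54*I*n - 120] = 3*n^2 + n*(12 - 18*I) - 20 - 54*I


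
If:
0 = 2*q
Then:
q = 0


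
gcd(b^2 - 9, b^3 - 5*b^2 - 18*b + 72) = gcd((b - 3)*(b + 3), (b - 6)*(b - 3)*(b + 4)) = b - 3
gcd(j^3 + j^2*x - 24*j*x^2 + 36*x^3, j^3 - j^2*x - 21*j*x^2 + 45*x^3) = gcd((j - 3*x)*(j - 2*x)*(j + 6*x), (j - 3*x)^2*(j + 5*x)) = -j + 3*x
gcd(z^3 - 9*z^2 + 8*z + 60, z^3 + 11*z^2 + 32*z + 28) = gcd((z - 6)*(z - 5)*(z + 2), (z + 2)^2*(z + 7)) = z + 2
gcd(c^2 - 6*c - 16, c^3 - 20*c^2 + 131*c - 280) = c - 8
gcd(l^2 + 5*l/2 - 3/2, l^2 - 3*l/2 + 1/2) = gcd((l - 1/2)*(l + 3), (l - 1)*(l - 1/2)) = l - 1/2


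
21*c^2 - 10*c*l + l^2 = (-7*c + l)*(-3*c + l)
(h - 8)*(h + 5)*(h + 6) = h^3 + 3*h^2 - 58*h - 240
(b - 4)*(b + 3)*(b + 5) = b^3 + 4*b^2 - 17*b - 60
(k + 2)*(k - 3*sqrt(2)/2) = k^2 - 3*sqrt(2)*k/2 + 2*k - 3*sqrt(2)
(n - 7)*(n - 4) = n^2 - 11*n + 28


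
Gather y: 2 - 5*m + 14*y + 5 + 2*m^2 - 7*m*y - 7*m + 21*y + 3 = 2*m^2 - 12*m + y*(35 - 7*m) + 10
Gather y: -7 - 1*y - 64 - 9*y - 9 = -10*y - 80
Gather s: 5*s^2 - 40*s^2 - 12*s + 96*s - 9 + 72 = -35*s^2 + 84*s + 63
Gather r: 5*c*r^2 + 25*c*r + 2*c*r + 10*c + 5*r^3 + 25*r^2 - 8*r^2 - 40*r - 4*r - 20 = 10*c + 5*r^3 + r^2*(5*c + 17) + r*(27*c - 44) - 20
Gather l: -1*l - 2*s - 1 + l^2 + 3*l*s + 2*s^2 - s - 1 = l^2 + l*(3*s - 1) + 2*s^2 - 3*s - 2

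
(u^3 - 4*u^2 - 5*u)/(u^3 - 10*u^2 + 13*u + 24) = u*(u - 5)/(u^2 - 11*u + 24)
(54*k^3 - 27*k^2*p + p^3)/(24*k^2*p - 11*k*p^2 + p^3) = (-18*k^2 + 3*k*p + p^2)/(p*(-8*k + p))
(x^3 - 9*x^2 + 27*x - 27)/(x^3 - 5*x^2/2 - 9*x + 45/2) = 2*(x^2 - 6*x + 9)/(2*x^2 + x - 15)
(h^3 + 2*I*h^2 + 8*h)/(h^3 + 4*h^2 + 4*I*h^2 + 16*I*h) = (h - 2*I)/(h + 4)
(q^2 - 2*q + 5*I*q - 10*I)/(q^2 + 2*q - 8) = (q + 5*I)/(q + 4)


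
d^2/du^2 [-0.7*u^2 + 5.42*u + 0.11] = -1.40000000000000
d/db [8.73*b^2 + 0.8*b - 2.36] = 17.46*b + 0.8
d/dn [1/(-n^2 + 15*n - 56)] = (2*n - 15)/(n^2 - 15*n + 56)^2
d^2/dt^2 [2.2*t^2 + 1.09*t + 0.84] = 4.40000000000000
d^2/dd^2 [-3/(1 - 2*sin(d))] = 6*(-sin(d) + cos(2*d) + 3)/(2*sin(d) - 1)^3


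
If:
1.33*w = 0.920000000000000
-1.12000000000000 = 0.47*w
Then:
No Solution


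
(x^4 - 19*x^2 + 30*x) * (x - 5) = x^5 - 5*x^4 - 19*x^3 + 125*x^2 - 150*x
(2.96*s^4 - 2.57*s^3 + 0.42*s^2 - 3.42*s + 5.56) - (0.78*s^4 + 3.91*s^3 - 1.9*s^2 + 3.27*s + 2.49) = 2.18*s^4 - 6.48*s^3 + 2.32*s^2 - 6.69*s + 3.07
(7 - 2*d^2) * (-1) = 2*d^2 - 7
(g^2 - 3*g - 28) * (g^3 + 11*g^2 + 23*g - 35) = g^5 + 8*g^4 - 38*g^3 - 412*g^2 - 539*g + 980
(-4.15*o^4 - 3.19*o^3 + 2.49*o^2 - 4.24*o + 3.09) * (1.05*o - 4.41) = -4.3575*o^5 + 14.952*o^4 + 16.6824*o^3 - 15.4329*o^2 + 21.9429*o - 13.6269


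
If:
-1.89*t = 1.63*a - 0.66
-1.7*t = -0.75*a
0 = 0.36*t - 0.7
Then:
No Solution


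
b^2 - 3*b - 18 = (b - 6)*(b + 3)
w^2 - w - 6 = (w - 3)*(w + 2)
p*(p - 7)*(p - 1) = p^3 - 8*p^2 + 7*p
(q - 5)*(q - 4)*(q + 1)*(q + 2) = q^4 - 6*q^3 - 5*q^2 + 42*q + 40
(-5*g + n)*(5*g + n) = -25*g^2 + n^2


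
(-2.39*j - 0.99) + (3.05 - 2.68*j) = 2.06 - 5.07*j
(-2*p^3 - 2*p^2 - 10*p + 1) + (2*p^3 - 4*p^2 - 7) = -6*p^2 - 10*p - 6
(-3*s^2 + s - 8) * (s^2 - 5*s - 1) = -3*s^4 + 16*s^3 - 10*s^2 + 39*s + 8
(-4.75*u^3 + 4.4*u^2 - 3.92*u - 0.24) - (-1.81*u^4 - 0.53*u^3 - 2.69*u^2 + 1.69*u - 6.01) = 1.81*u^4 - 4.22*u^3 + 7.09*u^2 - 5.61*u + 5.77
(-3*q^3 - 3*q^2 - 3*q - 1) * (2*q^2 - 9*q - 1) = -6*q^5 + 21*q^4 + 24*q^3 + 28*q^2 + 12*q + 1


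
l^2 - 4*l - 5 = (l - 5)*(l + 1)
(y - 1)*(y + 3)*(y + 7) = y^3 + 9*y^2 + 11*y - 21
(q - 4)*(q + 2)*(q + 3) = q^3 + q^2 - 14*q - 24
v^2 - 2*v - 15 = (v - 5)*(v + 3)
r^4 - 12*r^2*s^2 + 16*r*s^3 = r*(r - 2*s)^2*(r + 4*s)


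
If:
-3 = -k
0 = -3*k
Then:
No Solution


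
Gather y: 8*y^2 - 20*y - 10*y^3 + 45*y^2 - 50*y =-10*y^3 + 53*y^2 - 70*y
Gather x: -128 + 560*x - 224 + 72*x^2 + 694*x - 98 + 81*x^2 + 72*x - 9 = 153*x^2 + 1326*x - 459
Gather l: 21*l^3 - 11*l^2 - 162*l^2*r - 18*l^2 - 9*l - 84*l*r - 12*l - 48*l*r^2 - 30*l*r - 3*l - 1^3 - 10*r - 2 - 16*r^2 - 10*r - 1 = 21*l^3 + l^2*(-162*r - 29) + l*(-48*r^2 - 114*r - 24) - 16*r^2 - 20*r - 4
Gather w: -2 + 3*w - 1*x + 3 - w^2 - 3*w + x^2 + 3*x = -w^2 + x^2 + 2*x + 1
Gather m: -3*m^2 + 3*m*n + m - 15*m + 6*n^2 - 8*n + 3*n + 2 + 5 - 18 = -3*m^2 + m*(3*n - 14) + 6*n^2 - 5*n - 11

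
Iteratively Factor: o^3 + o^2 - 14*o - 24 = (o + 3)*(o^2 - 2*o - 8) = (o - 4)*(o + 3)*(o + 2)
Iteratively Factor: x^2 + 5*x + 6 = (x + 2)*(x + 3)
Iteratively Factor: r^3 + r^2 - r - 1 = (r + 1)*(r^2 - 1) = (r - 1)*(r + 1)*(r + 1)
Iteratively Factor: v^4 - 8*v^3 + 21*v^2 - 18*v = (v - 3)*(v^3 - 5*v^2 + 6*v) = v*(v - 3)*(v^2 - 5*v + 6) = v*(v - 3)*(v - 2)*(v - 3)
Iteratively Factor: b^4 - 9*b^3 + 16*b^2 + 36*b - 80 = (b - 2)*(b^3 - 7*b^2 + 2*b + 40) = (b - 4)*(b - 2)*(b^2 - 3*b - 10) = (b - 5)*(b - 4)*(b - 2)*(b + 2)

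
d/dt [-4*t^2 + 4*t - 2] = 4 - 8*t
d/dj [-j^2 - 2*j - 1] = -2*j - 2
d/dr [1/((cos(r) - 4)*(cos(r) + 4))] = sin(2*r)/((cos(r) - 4)^2*(cos(r) + 4)^2)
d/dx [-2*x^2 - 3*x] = -4*x - 3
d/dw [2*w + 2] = 2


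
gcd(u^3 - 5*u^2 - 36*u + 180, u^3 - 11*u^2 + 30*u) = u^2 - 11*u + 30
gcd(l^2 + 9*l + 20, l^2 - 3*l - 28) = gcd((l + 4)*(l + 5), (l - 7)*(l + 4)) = l + 4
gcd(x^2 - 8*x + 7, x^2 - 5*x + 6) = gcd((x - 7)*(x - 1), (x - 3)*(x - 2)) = 1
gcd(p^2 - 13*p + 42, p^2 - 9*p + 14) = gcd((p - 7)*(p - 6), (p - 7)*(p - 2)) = p - 7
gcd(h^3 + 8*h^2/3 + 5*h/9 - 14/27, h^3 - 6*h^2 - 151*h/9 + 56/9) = h^2 + 2*h - 7/9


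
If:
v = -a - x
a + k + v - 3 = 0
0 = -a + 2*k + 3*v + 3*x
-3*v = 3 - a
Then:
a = 6/5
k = 12/5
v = -3/5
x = -3/5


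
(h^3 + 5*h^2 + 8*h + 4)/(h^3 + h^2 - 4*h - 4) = (h + 2)/(h - 2)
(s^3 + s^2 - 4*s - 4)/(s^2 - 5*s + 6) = (s^2 + 3*s + 2)/(s - 3)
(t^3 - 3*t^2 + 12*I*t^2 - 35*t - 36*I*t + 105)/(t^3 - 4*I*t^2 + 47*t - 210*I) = (t^2 + t*(-3 + 5*I) - 15*I)/(t^2 - 11*I*t - 30)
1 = 1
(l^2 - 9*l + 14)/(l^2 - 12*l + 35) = (l - 2)/(l - 5)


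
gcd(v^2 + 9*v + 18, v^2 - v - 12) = v + 3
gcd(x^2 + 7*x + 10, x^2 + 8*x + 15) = x + 5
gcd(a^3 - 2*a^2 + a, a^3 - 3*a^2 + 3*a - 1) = a^2 - 2*a + 1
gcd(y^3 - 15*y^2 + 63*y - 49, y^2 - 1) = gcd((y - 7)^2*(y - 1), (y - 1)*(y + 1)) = y - 1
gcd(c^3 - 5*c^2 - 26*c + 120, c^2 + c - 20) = c^2 + c - 20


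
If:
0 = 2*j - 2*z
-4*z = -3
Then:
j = 3/4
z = 3/4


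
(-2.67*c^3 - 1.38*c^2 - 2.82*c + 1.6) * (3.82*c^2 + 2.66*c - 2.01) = -10.1994*c^5 - 12.3738*c^4 - 9.0765*c^3 + 1.3846*c^2 + 9.9242*c - 3.216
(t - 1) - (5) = t - 6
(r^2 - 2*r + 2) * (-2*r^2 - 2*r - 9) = -2*r^4 + 2*r^3 - 9*r^2 + 14*r - 18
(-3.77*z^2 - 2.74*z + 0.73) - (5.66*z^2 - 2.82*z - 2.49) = -9.43*z^2 + 0.0799999999999996*z + 3.22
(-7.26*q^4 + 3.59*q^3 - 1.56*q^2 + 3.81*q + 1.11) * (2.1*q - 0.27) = -15.246*q^5 + 9.4992*q^4 - 4.2453*q^3 + 8.4222*q^2 + 1.3023*q - 0.2997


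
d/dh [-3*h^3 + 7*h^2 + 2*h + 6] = -9*h^2 + 14*h + 2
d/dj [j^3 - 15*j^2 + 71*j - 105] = 3*j^2 - 30*j + 71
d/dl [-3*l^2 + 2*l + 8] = 2 - 6*l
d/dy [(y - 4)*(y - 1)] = 2*y - 5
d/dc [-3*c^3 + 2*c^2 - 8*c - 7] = -9*c^2 + 4*c - 8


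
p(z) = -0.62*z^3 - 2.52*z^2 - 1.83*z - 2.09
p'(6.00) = -99.03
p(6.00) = -237.71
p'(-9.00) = -107.13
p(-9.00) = 262.24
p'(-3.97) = -11.14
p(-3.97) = 4.25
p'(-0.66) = 0.69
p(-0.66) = -1.80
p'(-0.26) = -0.65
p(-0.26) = -1.77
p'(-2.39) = -0.41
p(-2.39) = -3.65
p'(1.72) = -16.00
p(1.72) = -15.85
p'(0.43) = -4.34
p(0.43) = -3.39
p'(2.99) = -33.53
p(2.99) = -46.66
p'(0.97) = -8.47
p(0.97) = -6.80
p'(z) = -1.86*z^2 - 5.04*z - 1.83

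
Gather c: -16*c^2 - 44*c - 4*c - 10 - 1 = -16*c^2 - 48*c - 11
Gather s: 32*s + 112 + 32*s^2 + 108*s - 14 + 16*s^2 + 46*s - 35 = 48*s^2 + 186*s + 63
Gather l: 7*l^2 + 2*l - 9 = 7*l^2 + 2*l - 9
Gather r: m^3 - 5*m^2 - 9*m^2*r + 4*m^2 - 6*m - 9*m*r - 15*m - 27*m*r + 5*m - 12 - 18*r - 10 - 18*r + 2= m^3 - m^2 - 16*m + r*(-9*m^2 - 36*m - 36) - 20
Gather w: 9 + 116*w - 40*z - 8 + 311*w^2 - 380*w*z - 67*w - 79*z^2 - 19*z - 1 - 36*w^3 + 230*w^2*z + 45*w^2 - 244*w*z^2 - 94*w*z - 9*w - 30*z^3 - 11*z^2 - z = -36*w^3 + w^2*(230*z + 356) + w*(-244*z^2 - 474*z + 40) - 30*z^3 - 90*z^2 - 60*z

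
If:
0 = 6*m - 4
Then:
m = 2/3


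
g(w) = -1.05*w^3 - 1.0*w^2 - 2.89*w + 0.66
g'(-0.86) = -3.50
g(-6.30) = 241.73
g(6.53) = -353.22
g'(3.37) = -45.40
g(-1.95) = 10.28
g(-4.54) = 91.42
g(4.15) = -103.60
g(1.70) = -12.30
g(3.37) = -60.62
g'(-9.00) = -240.04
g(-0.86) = 3.07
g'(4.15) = -65.44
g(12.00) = -1992.42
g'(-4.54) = -58.74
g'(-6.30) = -115.31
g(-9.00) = 711.12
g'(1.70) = -15.39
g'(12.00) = -480.49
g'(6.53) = -150.27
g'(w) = -3.15*w^2 - 2.0*w - 2.89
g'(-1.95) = -10.97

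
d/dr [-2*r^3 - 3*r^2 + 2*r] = -6*r^2 - 6*r + 2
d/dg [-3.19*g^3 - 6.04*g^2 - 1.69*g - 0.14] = -9.57*g^2 - 12.08*g - 1.69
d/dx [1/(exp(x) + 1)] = -1/(4*cosh(x/2)^2)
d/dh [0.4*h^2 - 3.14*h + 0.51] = 0.8*h - 3.14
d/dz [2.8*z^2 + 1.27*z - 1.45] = 5.6*z + 1.27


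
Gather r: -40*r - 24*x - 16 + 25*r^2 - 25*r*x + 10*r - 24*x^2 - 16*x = 25*r^2 + r*(-25*x - 30) - 24*x^2 - 40*x - 16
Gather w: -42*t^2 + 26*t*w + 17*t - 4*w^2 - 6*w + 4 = -42*t^2 + 17*t - 4*w^2 + w*(26*t - 6) + 4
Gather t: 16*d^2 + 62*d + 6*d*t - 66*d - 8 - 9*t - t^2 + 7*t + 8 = 16*d^2 - 4*d - t^2 + t*(6*d - 2)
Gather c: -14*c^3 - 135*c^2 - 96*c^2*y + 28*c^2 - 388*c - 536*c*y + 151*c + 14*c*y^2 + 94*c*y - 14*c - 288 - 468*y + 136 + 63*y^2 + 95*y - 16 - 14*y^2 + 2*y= -14*c^3 + c^2*(-96*y - 107) + c*(14*y^2 - 442*y - 251) + 49*y^2 - 371*y - 168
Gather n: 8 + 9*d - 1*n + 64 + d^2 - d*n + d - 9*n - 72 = d^2 + 10*d + n*(-d - 10)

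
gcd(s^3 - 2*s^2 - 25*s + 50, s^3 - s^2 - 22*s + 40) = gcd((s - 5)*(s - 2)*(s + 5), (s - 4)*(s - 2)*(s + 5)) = s^2 + 3*s - 10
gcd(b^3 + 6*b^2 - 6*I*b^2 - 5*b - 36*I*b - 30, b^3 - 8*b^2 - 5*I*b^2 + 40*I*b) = b - 5*I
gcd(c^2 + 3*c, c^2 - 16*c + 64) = 1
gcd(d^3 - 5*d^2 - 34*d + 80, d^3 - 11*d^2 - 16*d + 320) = d^2 - 3*d - 40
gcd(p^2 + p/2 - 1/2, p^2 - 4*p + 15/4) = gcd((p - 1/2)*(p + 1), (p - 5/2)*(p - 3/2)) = 1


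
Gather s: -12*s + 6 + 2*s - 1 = 5 - 10*s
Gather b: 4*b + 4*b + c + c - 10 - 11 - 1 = 8*b + 2*c - 22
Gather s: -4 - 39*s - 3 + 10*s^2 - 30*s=10*s^2 - 69*s - 7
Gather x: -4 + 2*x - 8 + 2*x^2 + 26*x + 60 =2*x^2 + 28*x + 48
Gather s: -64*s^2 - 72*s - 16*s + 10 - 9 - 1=-64*s^2 - 88*s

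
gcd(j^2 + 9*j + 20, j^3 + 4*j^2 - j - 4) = j + 4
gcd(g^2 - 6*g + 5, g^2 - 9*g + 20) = g - 5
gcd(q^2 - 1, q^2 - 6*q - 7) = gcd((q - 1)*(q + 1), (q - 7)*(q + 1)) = q + 1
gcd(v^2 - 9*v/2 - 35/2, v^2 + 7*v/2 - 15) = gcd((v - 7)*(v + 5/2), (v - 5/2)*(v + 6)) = 1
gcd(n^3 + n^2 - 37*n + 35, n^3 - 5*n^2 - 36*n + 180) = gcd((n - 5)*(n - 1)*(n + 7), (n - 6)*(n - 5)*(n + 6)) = n - 5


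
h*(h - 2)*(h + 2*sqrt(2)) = h^3 - 2*h^2 + 2*sqrt(2)*h^2 - 4*sqrt(2)*h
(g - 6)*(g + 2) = g^2 - 4*g - 12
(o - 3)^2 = o^2 - 6*o + 9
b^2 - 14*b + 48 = (b - 8)*(b - 6)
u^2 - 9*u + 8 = (u - 8)*(u - 1)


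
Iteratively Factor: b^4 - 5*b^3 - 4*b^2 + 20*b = (b)*(b^3 - 5*b^2 - 4*b + 20) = b*(b - 2)*(b^2 - 3*b - 10) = b*(b - 2)*(b + 2)*(b - 5)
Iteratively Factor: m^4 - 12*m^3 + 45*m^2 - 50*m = (m - 2)*(m^3 - 10*m^2 + 25*m) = m*(m - 2)*(m^2 - 10*m + 25) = m*(m - 5)*(m - 2)*(m - 5)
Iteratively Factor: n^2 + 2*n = (n + 2)*(n)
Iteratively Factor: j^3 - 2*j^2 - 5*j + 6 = (j - 3)*(j^2 + j - 2) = (j - 3)*(j - 1)*(j + 2)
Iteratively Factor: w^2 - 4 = (w + 2)*(w - 2)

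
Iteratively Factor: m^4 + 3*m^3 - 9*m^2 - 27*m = (m)*(m^3 + 3*m^2 - 9*m - 27) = m*(m + 3)*(m^2 - 9) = m*(m - 3)*(m + 3)*(m + 3)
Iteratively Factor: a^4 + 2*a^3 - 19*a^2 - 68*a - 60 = (a + 3)*(a^3 - a^2 - 16*a - 20) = (a + 2)*(a + 3)*(a^2 - 3*a - 10) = (a + 2)^2*(a + 3)*(a - 5)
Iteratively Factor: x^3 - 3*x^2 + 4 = (x - 2)*(x^2 - x - 2) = (x - 2)*(x + 1)*(x - 2)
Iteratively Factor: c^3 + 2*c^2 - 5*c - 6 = (c - 2)*(c^2 + 4*c + 3) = (c - 2)*(c + 3)*(c + 1)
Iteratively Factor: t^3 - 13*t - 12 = (t - 4)*(t^2 + 4*t + 3) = (t - 4)*(t + 1)*(t + 3)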